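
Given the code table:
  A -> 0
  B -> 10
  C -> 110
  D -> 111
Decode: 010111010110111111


Decoding:
0 -> A
10 -> B
111 -> D
0 -> A
10 -> B
110 -> C
111 -> D
111 -> D


Result: ABDABCDD


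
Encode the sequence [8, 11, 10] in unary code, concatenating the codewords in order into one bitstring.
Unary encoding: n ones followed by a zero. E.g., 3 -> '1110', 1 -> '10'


Encode each number as n ones followed by a terminating 0:
  8 -> 111111110 (9 bits)
  11 -> 111111111110 (12 bits)
  10 -> 11111111110 (11 bits)
Total length = 9 + 12 + 11 = 32 bits.

Unary([8, 11, 10]) = 11111111011111111111011111111110 (32 bits)


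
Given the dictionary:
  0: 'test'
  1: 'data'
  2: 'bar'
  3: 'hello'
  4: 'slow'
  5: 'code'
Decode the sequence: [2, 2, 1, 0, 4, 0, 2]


Look up each index in the dictionary:
  2 -> 'bar'
  2 -> 'bar'
  1 -> 'data'
  0 -> 'test'
  4 -> 'slow'
  0 -> 'test'
  2 -> 'bar'

Decoded: "bar bar data test slow test bar"


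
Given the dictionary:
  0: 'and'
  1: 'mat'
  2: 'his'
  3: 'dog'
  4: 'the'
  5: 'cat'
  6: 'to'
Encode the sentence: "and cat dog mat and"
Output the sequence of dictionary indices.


Look up each word in the dictionary:
  'and' -> 0
  'cat' -> 5
  'dog' -> 3
  'mat' -> 1
  'and' -> 0

Encoded: [0, 5, 3, 1, 0]


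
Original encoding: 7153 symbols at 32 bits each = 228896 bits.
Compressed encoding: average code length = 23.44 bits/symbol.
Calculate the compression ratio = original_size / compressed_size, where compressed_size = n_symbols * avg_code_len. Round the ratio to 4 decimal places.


original_size = n_symbols * orig_bits = 7153 * 32 = 228896 bits
compressed_size = n_symbols * avg_code_len = 7153 * 23.44 = 167666.32 bits
ratio = original_size / compressed_size = 228896 / 167666.32 = 1.3652

Compression ratio = 1.3652


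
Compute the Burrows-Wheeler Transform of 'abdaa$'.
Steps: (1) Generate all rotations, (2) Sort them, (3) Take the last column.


Rotations (sorted):
  0: $abdaa -> last char: a
  1: a$abda -> last char: a
  2: aa$abd -> last char: d
  3: abdaa$ -> last char: $
  4: bdaa$a -> last char: a
  5: daa$ab -> last char: b


BWT = aad$ab


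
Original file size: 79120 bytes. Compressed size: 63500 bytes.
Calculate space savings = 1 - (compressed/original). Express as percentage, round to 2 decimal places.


ratio = compressed/original = 63500/79120 = 0.802578
savings = 1 - ratio = 1 - 0.802578 = 0.197422
as a percentage: 0.197422 * 100 = 19.74%

Space savings = 1 - 63500/79120 = 19.74%


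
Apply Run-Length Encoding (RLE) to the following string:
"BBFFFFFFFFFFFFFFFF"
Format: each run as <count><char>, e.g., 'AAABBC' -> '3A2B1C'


Scanning runs left to right:
  i=0: run of 'B' x 2 -> '2B'
  i=2: run of 'F' x 16 -> '16F'

RLE = 2B16F


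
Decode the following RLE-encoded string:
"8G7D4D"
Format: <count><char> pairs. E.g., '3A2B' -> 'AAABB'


Expanding each <count><char> pair:
  8G -> 'GGGGGGGG'
  7D -> 'DDDDDDD'
  4D -> 'DDDD'

Decoded = GGGGGGGGDDDDDDDDDDD


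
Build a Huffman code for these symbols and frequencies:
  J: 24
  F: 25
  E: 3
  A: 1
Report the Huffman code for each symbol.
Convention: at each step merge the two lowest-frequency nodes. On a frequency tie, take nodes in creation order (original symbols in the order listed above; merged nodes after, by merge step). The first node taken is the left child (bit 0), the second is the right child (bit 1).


Huffman tree construction:
Step 1: Merge A(1) + E(3) = 4
Step 2: Merge (A+E)(4) + J(24) = 28
Step 3: Merge F(25) + ((A+E)+J)(28) = 53
Read each symbol's code off the tree from the root (left child = 0, right child = 1).

Codes:
  J: 11 (length 2)
  F: 0 (length 1)
  E: 101 (length 3)
  A: 100 (length 3)
Average code length: 85/53 = 1.6038 bits/symbol


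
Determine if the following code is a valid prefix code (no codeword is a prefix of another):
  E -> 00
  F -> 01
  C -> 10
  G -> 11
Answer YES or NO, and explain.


Checking each pair (does one codeword prefix another?):
  E='00' vs F='01': no prefix
  E='00' vs C='10': no prefix
  E='00' vs G='11': no prefix
  F='01' vs E='00': no prefix
  F='01' vs C='10': no prefix
  F='01' vs G='11': no prefix
  C='10' vs E='00': no prefix
  C='10' vs F='01': no prefix
  C='10' vs G='11': no prefix
  G='11' vs E='00': no prefix
  G='11' vs F='01': no prefix
  G='11' vs C='10': no prefix
No violation found over all pairs.

YES -- this is a valid prefix code. No codeword is a prefix of any other codeword.


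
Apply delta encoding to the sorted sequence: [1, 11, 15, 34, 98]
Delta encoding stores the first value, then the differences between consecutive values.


First value: 1
Deltas:
  11 - 1 = 10
  15 - 11 = 4
  34 - 15 = 19
  98 - 34 = 64


Delta encoded: [1, 10, 4, 19, 64]


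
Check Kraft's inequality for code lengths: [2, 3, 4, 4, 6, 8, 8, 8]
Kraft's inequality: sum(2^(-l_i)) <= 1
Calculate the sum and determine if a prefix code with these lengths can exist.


Sum = 2^(-2) + 2^(-3) + 2^(-4) + 2^(-4) + 2^(-6) + 2^(-8) + 2^(-8) + 2^(-8)
    = 0.25 + 0.125 + 0.0625 + 0.0625 + 0.015625 + 0.00390625 + 0.00390625 + 0.00390625
    = 135/256 = 0.52734375
Since 0.52734375 <= 1, Kraft's inequality IS satisfied.
A prefix code with these lengths CAN exist.

Kraft sum = 0.52734375. Satisfied.


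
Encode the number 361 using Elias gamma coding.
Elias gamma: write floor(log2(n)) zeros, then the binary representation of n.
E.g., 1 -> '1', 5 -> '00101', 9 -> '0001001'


num_bits = floor(log2(361)) + 1 = 9
leading_zeros = num_bits - 1 = 8
binary(361) = 101101001

Elias gamma(361) = '00000000' + '101101001' = 00000000101101001 (17 bits)


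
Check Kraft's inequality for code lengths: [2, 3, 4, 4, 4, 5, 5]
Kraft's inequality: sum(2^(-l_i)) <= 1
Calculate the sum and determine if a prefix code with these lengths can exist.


Sum = 2^(-2) + 2^(-3) + 2^(-4) + 2^(-4) + 2^(-4) + 2^(-5) + 2^(-5)
    = 0.25 + 0.125 + 0.0625 + 0.0625 + 0.0625 + 0.03125 + 0.03125
    = 20/32 = 0.625
Since 0.625 <= 1, Kraft's inequality IS satisfied.
A prefix code with these lengths CAN exist.

Kraft sum = 0.625. Satisfied.


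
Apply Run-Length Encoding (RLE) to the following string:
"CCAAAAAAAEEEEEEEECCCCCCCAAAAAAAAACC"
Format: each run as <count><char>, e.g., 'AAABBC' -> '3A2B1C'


Scanning runs left to right:
  i=0: run of 'C' x 2 -> '2C'
  i=2: run of 'A' x 7 -> '7A'
  i=9: run of 'E' x 8 -> '8E'
  i=17: run of 'C' x 7 -> '7C'
  i=24: run of 'A' x 9 -> '9A'
  i=33: run of 'C' x 2 -> '2C'

RLE = 2C7A8E7C9A2C


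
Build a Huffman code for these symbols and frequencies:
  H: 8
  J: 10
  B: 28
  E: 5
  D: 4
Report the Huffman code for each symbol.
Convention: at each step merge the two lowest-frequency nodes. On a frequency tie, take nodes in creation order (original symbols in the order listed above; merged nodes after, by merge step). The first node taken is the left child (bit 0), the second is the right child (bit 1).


Huffman tree construction:
Step 1: Merge D(4) + E(5) = 9
Step 2: Merge H(8) + (D+E)(9) = 17
Step 3: Merge J(10) + (H+(D+E))(17) = 27
Step 4: Merge (J+(H+(D+E)))(27) + B(28) = 55
Read each symbol's code off the tree from the root (left child = 0, right child = 1).

Codes:
  H: 010 (length 3)
  J: 00 (length 2)
  B: 1 (length 1)
  E: 0111 (length 4)
  D: 0110 (length 4)
Average code length: 108/55 = 1.9636 bits/symbol


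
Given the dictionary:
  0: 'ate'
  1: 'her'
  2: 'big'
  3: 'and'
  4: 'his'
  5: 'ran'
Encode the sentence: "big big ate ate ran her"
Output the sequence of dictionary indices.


Look up each word in the dictionary:
  'big' -> 2
  'big' -> 2
  'ate' -> 0
  'ate' -> 0
  'ran' -> 5
  'her' -> 1

Encoded: [2, 2, 0, 0, 5, 1]


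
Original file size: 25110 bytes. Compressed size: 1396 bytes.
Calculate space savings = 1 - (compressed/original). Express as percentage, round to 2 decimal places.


ratio = compressed/original = 1396/25110 = 0.055595
savings = 1 - ratio = 1 - 0.055595 = 0.944405
as a percentage: 0.944405 * 100 = 94.44%

Space savings = 1 - 1396/25110 = 94.44%


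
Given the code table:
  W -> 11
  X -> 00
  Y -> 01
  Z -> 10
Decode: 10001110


Decoding:
10 -> Z
00 -> X
11 -> W
10 -> Z


Result: ZXWZ


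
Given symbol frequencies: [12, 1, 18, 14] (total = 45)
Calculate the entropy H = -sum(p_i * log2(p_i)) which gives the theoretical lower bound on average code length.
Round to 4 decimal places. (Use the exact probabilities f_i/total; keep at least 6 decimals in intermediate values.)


Per-symbol terms -p_i * log2(p_i) with p_i = f_i/45:
  p = 12/45 = 0.266667: log2(p) = -1.906891, -p*log2(p) = 0.508504
  p = 1/45 = 0.022222: log2(p) = -5.491853, -p*log2(p) = 0.122041
  p = 18/45 = 0.400000: log2(p) = -1.321928, -p*log2(p) = 0.528771
  p = 14/45 = 0.311111: log2(p) = -1.684498, -p*log2(p) = 0.524066
H = 0.508504 + 0.122041 + 0.528771 + 0.524066 = 1.683382

H = 1.6834 bits/symbol


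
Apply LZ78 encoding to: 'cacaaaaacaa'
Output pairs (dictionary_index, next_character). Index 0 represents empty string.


LZ78 encoding steps:
Dictionary: {0: ''}
Step 1: w='' (idx 0), next='c' -> output (0, 'c'), add 'c' as idx 1
Step 2: w='' (idx 0), next='a' -> output (0, 'a'), add 'a' as idx 2
Step 3: w='c' (idx 1), next='a' -> output (1, 'a'), add 'ca' as idx 3
Step 4: w='a' (idx 2), next='a' -> output (2, 'a'), add 'aa' as idx 4
Step 5: w='aa' (idx 4), next='c' -> output (4, 'c'), add 'aac' as idx 5
Step 6: w='aa' (idx 4), end of input -> output (4, '')


Encoded: [(0, 'c'), (0, 'a'), (1, 'a'), (2, 'a'), (4, 'c'), (4, '')]


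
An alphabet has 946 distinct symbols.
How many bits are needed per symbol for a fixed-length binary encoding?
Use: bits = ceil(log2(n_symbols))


log2(946) = 9.8857
Bracket: 2^9 = 512 < 946 <= 2^10 = 1024
So ceil(log2(946)) = 10

bits = ceil(log2(946)) = ceil(9.8857) = 10 bits


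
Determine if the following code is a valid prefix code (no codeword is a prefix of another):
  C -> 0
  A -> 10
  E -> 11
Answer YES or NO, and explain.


Checking each pair (does one codeword prefix another?):
  C='0' vs A='10': no prefix
  C='0' vs E='11': no prefix
  A='10' vs C='0': no prefix
  A='10' vs E='11': no prefix
  E='11' vs C='0': no prefix
  E='11' vs A='10': no prefix
No violation found over all pairs.

YES -- this is a valid prefix code. No codeword is a prefix of any other codeword.


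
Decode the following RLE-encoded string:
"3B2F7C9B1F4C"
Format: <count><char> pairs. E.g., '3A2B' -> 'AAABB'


Expanding each <count><char> pair:
  3B -> 'BBB'
  2F -> 'FF'
  7C -> 'CCCCCCC'
  9B -> 'BBBBBBBBB'
  1F -> 'F'
  4C -> 'CCCC'

Decoded = BBBFFCCCCCCCBBBBBBBBBFCCCC


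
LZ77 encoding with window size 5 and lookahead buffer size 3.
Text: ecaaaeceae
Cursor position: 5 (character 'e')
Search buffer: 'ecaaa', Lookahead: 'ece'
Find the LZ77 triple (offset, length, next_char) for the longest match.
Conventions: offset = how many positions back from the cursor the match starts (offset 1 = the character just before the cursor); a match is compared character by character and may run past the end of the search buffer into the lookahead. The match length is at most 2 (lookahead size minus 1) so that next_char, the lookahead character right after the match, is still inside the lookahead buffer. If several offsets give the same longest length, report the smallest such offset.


Try each offset into the search buffer:
  offset=1 (pos 4, char 'a'): match length 0
  offset=2 (pos 3, char 'a'): match length 0
  offset=3 (pos 2, char 'a'): match length 0
  offset=4 (pos 1, char 'c'): match length 0
  offset=5 (pos 0, char 'e'): match length 2
Longest match has length 2 at offset 5.
next_char = character at position 5 + 2 = 7 -> 'e'

Best match: offset=5, length=2 (matching 'ec' starting at position 0)
LZ77 triple: (5, 2, 'e')


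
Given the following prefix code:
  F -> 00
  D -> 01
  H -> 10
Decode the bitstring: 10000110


Decoding step by step:
Bits 10 -> H
Bits 00 -> F
Bits 01 -> D
Bits 10 -> H


Decoded message: HFDH


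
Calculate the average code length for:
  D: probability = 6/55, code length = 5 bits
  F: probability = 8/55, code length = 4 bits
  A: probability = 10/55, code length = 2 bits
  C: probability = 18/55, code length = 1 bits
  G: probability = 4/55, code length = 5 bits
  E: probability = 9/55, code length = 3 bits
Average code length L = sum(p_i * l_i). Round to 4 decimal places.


Weighted contributions p_i * l_i:
  D: (6/55) * 5 = 30/55
  F: (8/55) * 4 = 32/55
  A: (10/55) * 2 = 20/55
  C: (18/55) * 1 = 18/55
  G: (4/55) * 5 = 20/55
  E: (9/55) * 3 = 27/55
Sum = (30 + 32 + 20 + 18 + 20 + 27)/55 = 147/55

L = 147/55 = 2.6727 bits/symbol


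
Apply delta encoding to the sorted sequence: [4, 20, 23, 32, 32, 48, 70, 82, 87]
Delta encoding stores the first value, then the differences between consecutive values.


First value: 4
Deltas:
  20 - 4 = 16
  23 - 20 = 3
  32 - 23 = 9
  32 - 32 = 0
  48 - 32 = 16
  70 - 48 = 22
  82 - 70 = 12
  87 - 82 = 5


Delta encoded: [4, 16, 3, 9, 0, 16, 22, 12, 5]


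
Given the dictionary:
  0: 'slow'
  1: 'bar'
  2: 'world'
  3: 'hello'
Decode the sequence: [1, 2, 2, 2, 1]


Look up each index in the dictionary:
  1 -> 'bar'
  2 -> 'world'
  2 -> 'world'
  2 -> 'world'
  1 -> 'bar'

Decoded: "bar world world world bar"


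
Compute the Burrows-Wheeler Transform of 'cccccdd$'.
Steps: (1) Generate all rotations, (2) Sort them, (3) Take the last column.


Rotations (sorted):
  0: $cccccdd -> last char: d
  1: cccccdd$ -> last char: $
  2: ccccdd$c -> last char: c
  3: cccdd$cc -> last char: c
  4: ccdd$ccc -> last char: c
  5: cdd$cccc -> last char: c
  6: d$cccccd -> last char: d
  7: dd$ccccc -> last char: c


BWT = d$ccccdc


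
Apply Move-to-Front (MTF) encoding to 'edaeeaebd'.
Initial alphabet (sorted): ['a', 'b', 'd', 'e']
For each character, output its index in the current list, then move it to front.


MTF encoding:
'e': index 3 in ['a', 'b', 'd', 'e'] -> ['e', 'a', 'b', 'd']
'd': index 3 in ['e', 'a', 'b', 'd'] -> ['d', 'e', 'a', 'b']
'a': index 2 in ['d', 'e', 'a', 'b'] -> ['a', 'd', 'e', 'b']
'e': index 2 in ['a', 'd', 'e', 'b'] -> ['e', 'a', 'd', 'b']
'e': index 0 in ['e', 'a', 'd', 'b'] -> ['e', 'a', 'd', 'b']
'a': index 1 in ['e', 'a', 'd', 'b'] -> ['a', 'e', 'd', 'b']
'e': index 1 in ['a', 'e', 'd', 'b'] -> ['e', 'a', 'd', 'b']
'b': index 3 in ['e', 'a', 'd', 'b'] -> ['b', 'e', 'a', 'd']
'd': index 3 in ['b', 'e', 'a', 'd'] -> ['d', 'b', 'e', 'a']


Output: [3, 3, 2, 2, 0, 1, 1, 3, 3]


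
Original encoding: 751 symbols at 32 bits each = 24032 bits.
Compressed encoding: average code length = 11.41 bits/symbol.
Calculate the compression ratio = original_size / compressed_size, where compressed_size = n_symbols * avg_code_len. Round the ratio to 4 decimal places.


original_size = n_symbols * orig_bits = 751 * 32 = 24032 bits
compressed_size = n_symbols * avg_code_len = 751 * 11.41 = 8568.91 bits
ratio = original_size / compressed_size = 24032 / 8568.91 = 2.8046

Compression ratio = 2.8046


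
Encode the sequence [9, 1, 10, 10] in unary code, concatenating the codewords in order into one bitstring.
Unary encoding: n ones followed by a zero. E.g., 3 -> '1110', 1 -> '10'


Encode each number as n ones followed by a terminating 0:
  9 -> 1111111110 (10 bits)
  1 -> 10 (2 bits)
  10 -> 11111111110 (11 bits)
  10 -> 11111111110 (11 bits)
Total length = 10 + 2 + 11 + 11 = 34 bits.

Unary([9, 1, 10, 10]) = 1111111110101111111111011111111110 (34 bits)


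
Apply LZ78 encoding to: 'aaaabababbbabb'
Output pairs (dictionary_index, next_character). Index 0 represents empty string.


LZ78 encoding steps:
Dictionary: {0: ''}
Step 1: w='' (idx 0), next='a' -> output (0, 'a'), add 'a' as idx 1
Step 2: w='a' (idx 1), next='a' -> output (1, 'a'), add 'aa' as idx 2
Step 3: w='a' (idx 1), next='b' -> output (1, 'b'), add 'ab' as idx 3
Step 4: w='ab' (idx 3), next='a' -> output (3, 'a'), add 'aba' as idx 4
Step 5: w='' (idx 0), next='b' -> output (0, 'b'), add 'b' as idx 5
Step 6: w='b' (idx 5), next='b' -> output (5, 'b'), add 'bb' as idx 6
Step 7: w='ab' (idx 3), next='b' -> output (3, 'b'), add 'abb' as idx 7


Encoded: [(0, 'a'), (1, 'a'), (1, 'b'), (3, 'a'), (0, 'b'), (5, 'b'), (3, 'b')]


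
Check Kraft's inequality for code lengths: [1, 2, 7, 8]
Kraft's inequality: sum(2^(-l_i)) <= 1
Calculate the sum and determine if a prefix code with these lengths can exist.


Sum = 2^(-1) + 2^(-2) + 2^(-7) + 2^(-8)
    = 0.5 + 0.25 + 0.0078125 + 0.00390625
    = 195/256 = 0.76171875
Since 0.76171875 <= 1, Kraft's inequality IS satisfied.
A prefix code with these lengths CAN exist.

Kraft sum = 0.76171875. Satisfied.


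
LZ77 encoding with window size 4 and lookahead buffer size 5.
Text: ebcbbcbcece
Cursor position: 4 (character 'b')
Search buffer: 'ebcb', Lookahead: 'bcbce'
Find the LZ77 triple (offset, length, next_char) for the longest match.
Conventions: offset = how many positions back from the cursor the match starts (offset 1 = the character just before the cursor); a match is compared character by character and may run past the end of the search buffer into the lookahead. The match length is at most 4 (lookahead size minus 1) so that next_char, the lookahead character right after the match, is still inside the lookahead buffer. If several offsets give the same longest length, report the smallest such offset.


Try each offset into the search buffer:
  offset=1 (pos 3, char 'b'): match length 1
  offset=2 (pos 2, char 'c'): match length 0
  offset=3 (pos 1, char 'b'): match length 3
  offset=4 (pos 0, char 'e'): match length 0
Longest match has length 3 at offset 3.
next_char = character at position 4 + 3 = 7 -> 'c'

Best match: offset=3, length=3 (matching 'bcb' starting at position 1)
LZ77 triple: (3, 3, 'c')


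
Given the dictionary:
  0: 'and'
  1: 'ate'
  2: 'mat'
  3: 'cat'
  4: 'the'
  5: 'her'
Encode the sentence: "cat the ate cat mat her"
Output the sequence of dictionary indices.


Look up each word in the dictionary:
  'cat' -> 3
  'the' -> 4
  'ate' -> 1
  'cat' -> 3
  'mat' -> 2
  'her' -> 5

Encoded: [3, 4, 1, 3, 2, 5]


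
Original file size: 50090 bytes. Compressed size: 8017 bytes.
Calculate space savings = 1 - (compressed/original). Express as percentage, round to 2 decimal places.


ratio = compressed/original = 8017/50090 = 0.160052
savings = 1 - ratio = 1 - 0.160052 = 0.839948
as a percentage: 0.839948 * 100 = 83.99%

Space savings = 1 - 8017/50090 = 83.99%


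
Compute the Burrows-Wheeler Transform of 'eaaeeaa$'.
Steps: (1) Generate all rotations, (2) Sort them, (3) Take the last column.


Rotations (sorted):
  0: $eaaeeaa -> last char: a
  1: a$eaaeea -> last char: a
  2: aa$eaaee -> last char: e
  3: aaeeaa$e -> last char: e
  4: aeeaa$ea -> last char: a
  5: eaa$eaae -> last char: e
  6: eaaeeaa$ -> last char: $
  7: eeaa$eaa -> last char: a


BWT = aaeeae$a


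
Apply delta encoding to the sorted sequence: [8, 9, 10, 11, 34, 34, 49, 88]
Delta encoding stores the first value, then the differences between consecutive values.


First value: 8
Deltas:
  9 - 8 = 1
  10 - 9 = 1
  11 - 10 = 1
  34 - 11 = 23
  34 - 34 = 0
  49 - 34 = 15
  88 - 49 = 39


Delta encoded: [8, 1, 1, 1, 23, 0, 15, 39]


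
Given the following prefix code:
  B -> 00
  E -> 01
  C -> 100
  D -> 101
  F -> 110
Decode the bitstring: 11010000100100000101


Decoding step by step:
Bits 110 -> F
Bits 100 -> C
Bits 00 -> B
Bits 100 -> C
Bits 100 -> C
Bits 00 -> B
Bits 01 -> E
Bits 01 -> E


Decoded message: FCBCCBEE


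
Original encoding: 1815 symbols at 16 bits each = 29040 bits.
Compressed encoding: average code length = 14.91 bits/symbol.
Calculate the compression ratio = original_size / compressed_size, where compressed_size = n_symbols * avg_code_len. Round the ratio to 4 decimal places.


original_size = n_symbols * orig_bits = 1815 * 16 = 29040 bits
compressed_size = n_symbols * avg_code_len = 1815 * 14.91 = 27061.65 bits
ratio = original_size / compressed_size = 29040 / 27061.65 = 1.0731

Compression ratio = 1.0731


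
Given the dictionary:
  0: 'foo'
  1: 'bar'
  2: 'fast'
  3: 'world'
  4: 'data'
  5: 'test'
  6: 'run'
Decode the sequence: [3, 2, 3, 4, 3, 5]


Look up each index in the dictionary:
  3 -> 'world'
  2 -> 'fast'
  3 -> 'world'
  4 -> 'data'
  3 -> 'world'
  5 -> 'test'

Decoded: "world fast world data world test"


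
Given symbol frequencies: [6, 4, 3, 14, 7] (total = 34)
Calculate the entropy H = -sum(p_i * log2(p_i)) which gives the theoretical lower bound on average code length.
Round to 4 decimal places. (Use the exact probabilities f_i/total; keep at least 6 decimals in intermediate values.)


Per-symbol terms -p_i * log2(p_i) with p_i = f_i/34:
  p = 6/34 = 0.176471: log2(p) = -2.502500, -p*log2(p) = 0.441618
  p = 4/34 = 0.117647: log2(p) = -3.087463, -p*log2(p) = 0.363231
  p = 3/34 = 0.088235: log2(p) = -3.502500, -p*log2(p) = 0.309044
  p = 14/34 = 0.411765: log2(p) = -1.280108, -p*log2(p) = 0.527103
  p = 7/34 = 0.205882: log2(p) = -2.280108, -p*log2(p) = 0.469434
H = 0.441618 + 0.363231 + 0.309044 + 0.527103 + 0.469434 = 2.110430

H = 2.1104 bits/symbol


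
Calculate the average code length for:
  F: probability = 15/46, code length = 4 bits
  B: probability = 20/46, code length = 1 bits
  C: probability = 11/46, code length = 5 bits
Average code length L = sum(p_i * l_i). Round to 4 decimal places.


Weighted contributions p_i * l_i:
  F: (15/46) * 4 = 60/46
  B: (20/46) * 1 = 20/46
  C: (11/46) * 5 = 55/46
Sum = (60 + 20 + 55)/46 = 135/46

L = 135/46 = 2.9348 bits/symbol


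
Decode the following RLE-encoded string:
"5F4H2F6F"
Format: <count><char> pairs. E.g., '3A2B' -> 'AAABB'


Expanding each <count><char> pair:
  5F -> 'FFFFF'
  4H -> 'HHHH'
  2F -> 'FF'
  6F -> 'FFFFFF'

Decoded = FFFFFHHHHFFFFFFFF


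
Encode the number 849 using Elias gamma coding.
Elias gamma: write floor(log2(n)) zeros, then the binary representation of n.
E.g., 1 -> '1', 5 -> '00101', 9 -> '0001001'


num_bits = floor(log2(849)) + 1 = 10
leading_zeros = num_bits - 1 = 9
binary(849) = 1101010001

Elias gamma(849) = '000000000' + '1101010001' = 0000000001101010001 (19 bits)


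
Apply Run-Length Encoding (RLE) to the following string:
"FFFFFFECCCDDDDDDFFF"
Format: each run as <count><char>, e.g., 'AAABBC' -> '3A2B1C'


Scanning runs left to right:
  i=0: run of 'F' x 6 -> '6F'
  i=6: run of 'E' x 1 -> '1E'
  i=7: run of 'C' x 3 -> '3C'
  i=10: run of 'D' x 6 -> '6D'
  i=16: run of 'F' x 3 -> '3F'

RLE = 6F1E3C6D3F


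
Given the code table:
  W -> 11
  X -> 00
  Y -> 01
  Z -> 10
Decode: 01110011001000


Decoding:
01 -> Y
11 -> W
00 -> X
11 -> W
00 -> X
10 -> Z
00 -> X


Result: YWXWXZX


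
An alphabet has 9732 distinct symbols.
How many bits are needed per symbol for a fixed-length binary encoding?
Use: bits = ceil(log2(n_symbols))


log2(9732) = 13.2485
Bracket: 2^13 = 8192 < 9732 <= 2^14 = 16384
So ceil(log2(9732)) = 14

bits = ceil(log2(9732)) = ceil(13.2485) = 14 bits


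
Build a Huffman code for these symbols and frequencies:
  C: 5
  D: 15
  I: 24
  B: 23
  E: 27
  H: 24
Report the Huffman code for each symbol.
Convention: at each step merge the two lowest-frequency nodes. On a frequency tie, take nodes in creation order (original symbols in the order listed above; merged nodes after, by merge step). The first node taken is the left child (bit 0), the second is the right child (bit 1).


Huffman tree construction:
Step 1: Merge C(5) + D(15) = 20
Step 2: Merge (C+D)(20) + B(23) = 43
Step 3: Merge I(24) + H(24) = 48
Step 4: Merge E(27) + ((C+D)+B)(43) = 70
Step 5: Merge (I+H)(48) + (E+((C+D)+B))(70) = 118
Read each symbol's code off the tree from the root (left child = 0, right child = 1).

Codes:
  C: 1100 (length 4)
  D: 1101 (length 4)
  I: 00 (length 2)
  B: 111 (length 3)
  E: 10 (length 2)
  H: 01 (length 2)
Average code length: 299/118 = 2.5339 bits/symbol


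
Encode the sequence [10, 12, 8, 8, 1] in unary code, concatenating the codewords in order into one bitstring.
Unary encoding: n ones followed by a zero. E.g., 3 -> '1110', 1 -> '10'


Encode each number as n ones followed by a terminating 0:
  10 -> 11111111110 (11 bits)
  12 -> 1111111111110 (13 bits)
  8 -> 111111110 (9 bits)
  8 -> 111111110 (9 bits)
  1 -> 10 (2 bits)
Total length = 11 + 13 + 9 + 9 + 2 = 44 bits.

Unary([10, 12, 8, 8, 1]) = 11111111110111111111111011111111011111111010 (44 bits)


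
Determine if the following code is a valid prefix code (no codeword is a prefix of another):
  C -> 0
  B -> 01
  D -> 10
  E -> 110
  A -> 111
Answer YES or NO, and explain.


Checking each pair (does one codeword prefix another?):
  C='0' vs B='01': prefix -- VIOLATION

NO -- this is NOT a valid prefix code. C (0) is a prefix of B (01).


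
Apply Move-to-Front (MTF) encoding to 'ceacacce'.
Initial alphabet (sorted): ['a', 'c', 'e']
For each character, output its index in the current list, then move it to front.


MTF encoding:
'c': index 1 in ['a', 'c', 'e'] -> ['c', 'a', 'e']
'e': index 2 in ['c', 'a', 'e'] -> ['e', 'c', 'a']
'a': index 2 in ['e', 'c', 'a'] -> ['a', 'e', 'c']
'c': index 2 in ['a', 'e', 'c'] -> ['c', 'a', 'e']
'a': index 1 in ['c', 'a', 'e'] -> ['a', 'c', 'e']
'c': index 1 in ['a', 'c', 'e'] -> ['c', 'a', 'e']
'c': index 0 in ['c', 'a', 'e'] -> ['c', 'a', 'e']
'e': index 2 in ['c', 'a', 'e'] -> ['e', 'c', 'a']


Output: [1, 2, 2, 2, 1, 1, 0, 2]


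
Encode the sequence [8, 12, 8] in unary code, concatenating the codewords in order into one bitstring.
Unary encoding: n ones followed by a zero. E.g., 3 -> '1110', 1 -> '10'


Encode each number as n ones followed by a terminating 0:
  8 -> 111111110 (9 bits)
  12 -> 1111111111110 (13 bits)
  8 -> 111111110 (9 bits)
Total length = 9 + 13 + 9 = 31 bits.

Unary([8, 12, 8]) = 1111111101111111111110111111110 (31 bits)


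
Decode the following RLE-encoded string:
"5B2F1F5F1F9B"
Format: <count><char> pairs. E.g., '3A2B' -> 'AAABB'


Expanding each <count><char> pair:
  5B -> 'BBBBB'
  2F -> 'FF'
  1F -> 'F'
  5F -> 'FFFFF'
  1F -> 'F'
  9B -> 'BBBBBBBBB'

Decoded = BBBBBFFFFFFFFFBBBBBBBBB


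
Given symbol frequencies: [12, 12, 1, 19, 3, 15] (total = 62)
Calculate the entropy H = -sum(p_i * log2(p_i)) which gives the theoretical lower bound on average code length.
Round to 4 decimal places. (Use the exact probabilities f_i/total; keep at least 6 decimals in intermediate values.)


Per-symbol terms -p_i * log2(p_i) with p_i = f_i/62:
  p = 12/62 = 0.193548: log2(p) = -2.369234, -p*log2(p) = 0.458561
  p = 12/62 = 0.193548: log2(p) = -2.369234, -p*log2(p) = 0.458561
  p = 1/62 = 0.016129: log2(p) = -5.954196, -p*log2(p) = 0.096035
  p = 19/62 = 0.306452: log2(p) = -1.706269, -p*log2(p) = 0.522889
  p = 3/62 = 0.048387: log2(p) = -4.369234, -p*log2(p) = 0.211415
  p = 15/62 = 0.241935: log2(p) = -2.047306, -p*log2(p) = 0.495316
H = 0.458561 + 0.458561 + 0.096035 + 0.522889 + 0.211415 + 0.495316 = 2.242777

H = 2.2428 bits/symbol


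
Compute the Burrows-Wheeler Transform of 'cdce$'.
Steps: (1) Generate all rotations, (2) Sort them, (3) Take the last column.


Rotations (sorted):
  0: $cdce -> last char: e
  1: cdce$ -> last char: $
  2: ce$cd -> last char: d
  3: dce$c -> last char: c
  4: e$cdc -> last char: c


BWT = e$dcc


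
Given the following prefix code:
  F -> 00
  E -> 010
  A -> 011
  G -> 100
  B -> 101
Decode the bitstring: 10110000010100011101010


Decoding step by step:
Bits 101 -> B
Bits 100 -> G
Bits 00 -> F
Bits 010 -> E
Bits 100 -> G
Bits 011 -> A
Bits 101 -> B
Bits 010 -> E


Decoded message: BGFEGABE


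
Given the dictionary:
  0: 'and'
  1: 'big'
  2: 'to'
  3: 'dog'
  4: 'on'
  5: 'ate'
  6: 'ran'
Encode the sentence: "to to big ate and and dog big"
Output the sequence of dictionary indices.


Look up each word in the dictionary:
  'to' -> 2
  'to' -> 2
  'big' -> 1
  'ate' -> 5
  'and' -> 0
  'and' -> 0
  'dog' -> 3
  'big' -> 1

Encoded: [2, 2, 1, 5, 0, 0, 3, 1]


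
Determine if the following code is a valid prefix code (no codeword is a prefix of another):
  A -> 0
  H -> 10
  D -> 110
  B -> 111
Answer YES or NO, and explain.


Checking each pair (does one codeword prefix another?):
  A='0' vs H='10': no prefix
  A='0' vs D='110': no prefix
  A='0' vs B='111': no prefix
  H='10' vs A='0': no prefix
  H='10' vs D='110': no prefix
  H='10' vs B='111': no prefix
  D='110' vs A='0': no prefix
  D='110' vs H='10': no prefix
  D='110' vs B='111': no prefix
  B='111' vs A='0': no prefix
  B='111' vs H='10': no prefix
  B='111' vs D='110': no prefix
No violation found over all pairs.

YES -- this is a valid prefix code. No codeword is a prefix of any other codeword.


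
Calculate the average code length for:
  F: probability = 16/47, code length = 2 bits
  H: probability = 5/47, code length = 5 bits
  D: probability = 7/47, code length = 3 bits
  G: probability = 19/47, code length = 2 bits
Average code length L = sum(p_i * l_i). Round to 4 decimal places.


Weighted contributions p_i * l_i:
  F: (16/47) * 2 = 32/47
  H: (5/47) * 5 = 25/47
  D: (7/47) * 3 = 21/47
  G: (19/47) * 2 = 38/47
Sum = (32 + 25 + 21 + 38)/47 = 116/47

L = 116/47 = 2.4681 bits/symbol


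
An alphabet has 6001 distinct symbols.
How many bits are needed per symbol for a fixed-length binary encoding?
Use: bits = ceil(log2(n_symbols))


log2(6001) = 12.551
Bracket: 2^12 = 4096 < 6001 <= 2^13 = 8192
So ceil(log2(6001)) = 13

bits = ceil(log2(6001)) = ceil(12.551) = 13 bits


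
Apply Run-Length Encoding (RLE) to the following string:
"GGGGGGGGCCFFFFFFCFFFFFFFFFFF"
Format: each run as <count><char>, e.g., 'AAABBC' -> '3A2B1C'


Scanning runs left to right:
  i=0: run of 'G' x 8 -> '8G'
  i=8: run of 'C' x 2 -> '2C'
  i=10: run of 'F' x 6 -> '6F'
  i=16: run of 'C' x 1 -> '1C'
  i=17: run of 'F' x 11 -> '11F'

RLE = 8G2C6F1C11F


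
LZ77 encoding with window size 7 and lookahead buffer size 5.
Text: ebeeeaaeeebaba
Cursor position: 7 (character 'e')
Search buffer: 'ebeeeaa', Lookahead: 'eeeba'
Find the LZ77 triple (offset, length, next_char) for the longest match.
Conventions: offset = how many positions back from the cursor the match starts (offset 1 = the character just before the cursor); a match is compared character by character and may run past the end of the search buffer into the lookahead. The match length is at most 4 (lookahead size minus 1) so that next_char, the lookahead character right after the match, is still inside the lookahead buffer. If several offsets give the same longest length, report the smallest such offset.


Try each offset into the search buffer:
  offset=1 (pos 6, char 'a'): match length 0
  offset=2 (pos 5, char 'a'): match length 0
  offset=3 (pos 4, char 'e'): match length 1
  offset=4 (pos 3, char 'e'): match length 2
  offset=5 (pos 2, char 'e'): match length 3
  offset=6 (pos 1, char 'b'): match length 0
  offset=7 (pos 0, char 'e'): match length 1
Longest match has length 3 at offset 5.
next_char = character at position 7 + 3 = 10 -> 'b'

Best match: offset=5, length=3 (matching 'eee' starting at position 2)
LZ77 triple: (5, 3, 'b')


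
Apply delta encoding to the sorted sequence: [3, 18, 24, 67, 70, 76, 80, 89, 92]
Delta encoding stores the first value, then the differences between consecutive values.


First value: 3
Deltas:
  18 - 3 = 15
  24 - 18 = 6
  67 - 24 = 43
  70 - 67 = 3
  76 - 70 = 6
  80 - 76 = 4
  89 - 80 = 9
  92 - 89 = 3


Delta encoded: [3, 15, 6, 43, 3, 6, 4, 9, 3]


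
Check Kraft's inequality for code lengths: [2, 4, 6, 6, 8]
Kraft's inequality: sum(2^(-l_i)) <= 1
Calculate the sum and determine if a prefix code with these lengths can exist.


Sum = 2^(-2) + 2^(-4) + 2^(-6) + 2^(-6) + 2^(-8)
    = 0.25 + 0.0625 + 0.015625 + 0.015625 + 0.00390625
    = 89/256 = 0.34765625
Since 0.34765625 <= 1, Kraft's inequality IS satisfied.
A prefix code with these lengths CAN exist.

Kraft sum = 0.34765625. Satisfied.


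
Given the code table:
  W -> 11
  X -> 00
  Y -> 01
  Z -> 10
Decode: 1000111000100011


Decoding:
10 -> Z
00 -> X
11 -> W
10 -> Z
00 -> X
10 -> Z
00 -> X
11 -> W


Result: ZXWZXZXW


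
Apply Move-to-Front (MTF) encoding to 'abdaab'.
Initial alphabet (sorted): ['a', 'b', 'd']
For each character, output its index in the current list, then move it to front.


MTF encoding:
'a': index 0 in ['a', 'b', 'd'] -> ['a', 'b', 'd']
'b': index 1 in ['a', 'b', 'd'] -> ['b', 'a', 'd']
'd': index 2 in ['b', 'a', 'd'] -> ['d', 'b', 'a']
'a': index 2 in ['d', 'b', 'a'] -> ['a', 'd', 'b']
'a': index 0 in ['a', 'd', 'b'] -> ['a', 'd', 'b']
'b': index 2 in ['a', 'd', 'b'] -> ['b', 'a', 'd']


Output: [0, 1, 2, 2, 0, 2]


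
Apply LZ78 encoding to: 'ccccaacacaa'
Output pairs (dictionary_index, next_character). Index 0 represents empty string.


LZ78 encoding steps:
Dictionary: {0: ''}
Step 1: w='' (idx 0), next='c' -> output (0, 'c'), add 'c' as idx 1
Step 2: w='c' (idx 1), next='c' -> output (1, 'c'), add 'cc' as idx 2
Step 3: w='c' (idx 1), next='a' -> output (1, 'a'), add 'ca' as idx 3
Step 4: w='' (idx 0), next='a' -> output (0, 'a'), add 'a' as idx 4
Step 5: w='ca' (idx 3), next='c' -> output (3, 'c'), add 'cac' as idx 5
Step 6: w='a' (idx 4), next='a' -> output (4, 'a'), add 'aa' as idx 6


Encoded: [(0, 'c'), (1, 'c'), (1, 'a'), (0, 'a'), (3, 'c'), (4, 'a')]


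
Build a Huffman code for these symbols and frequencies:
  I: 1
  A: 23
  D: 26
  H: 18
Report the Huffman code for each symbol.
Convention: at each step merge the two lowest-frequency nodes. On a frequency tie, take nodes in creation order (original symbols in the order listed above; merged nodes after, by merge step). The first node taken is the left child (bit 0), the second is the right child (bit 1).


Huffman tree construction:
Step 1: Merge I(1) + H(18) = 19
Step 2: Merge (I+H)(19) + A(23) = 42
Step 3: Merge D(26) + ((I+H)+A)(42) = 68
Read each symbol's code off the tree from the root (left child = 0, right child = 1).

Codes:
  I: 100 (length 3)
  A: 11 (length 2)
  D: 0 (length 1)
  H: 101 (length 3)
Average code length: 129/68 = 1.8971 bits/symbol


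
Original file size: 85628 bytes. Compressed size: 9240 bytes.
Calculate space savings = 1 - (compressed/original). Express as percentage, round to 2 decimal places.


ratio = compressed/original = 9240/85628 = 0.107909
savings = 1 - ratio = 1 - 0.107909 = 0.892091
as a percentage: 0.892091 * 100 = 89.21%

Space savings = 1 - 9240/85628 = 89.21%


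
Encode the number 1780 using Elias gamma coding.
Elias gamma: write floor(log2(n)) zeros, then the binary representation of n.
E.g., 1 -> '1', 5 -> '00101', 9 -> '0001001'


num_bits = floor(log2(1780)) + 1 = 11
leading_zeros = num_bits - 1 = 10
binary(1780) = 11011110100

Elias gamma(1780) = '0000000000' + '11011110100' = 000000000011011110100 (21 bits)


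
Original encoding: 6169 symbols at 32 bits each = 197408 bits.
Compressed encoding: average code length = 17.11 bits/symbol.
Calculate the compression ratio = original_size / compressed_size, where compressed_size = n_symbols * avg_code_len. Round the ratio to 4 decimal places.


original_size = n_symbols * orig_bits = 6169 * 32 = 197408 bits
compressed_size = n_symbols * avg_code_len = 6169 * 17.11 = 105551.59 bits
ratio = original_size / compressed_size = 197408 / 105551.59 = 1.8703

Compression ratio = 1.8703


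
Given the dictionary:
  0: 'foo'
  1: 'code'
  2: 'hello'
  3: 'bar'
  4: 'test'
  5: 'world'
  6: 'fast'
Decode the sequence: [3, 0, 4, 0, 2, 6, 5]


Look up each index in the dictionary:
  3 -> 'bar'
  0 -> 'foo'
  4 -> 'test'
  0 -> 'foo'
  2 -> 'hello'
  6 -> 'fast'
  5 -> 'world'

Decoded: "bar foo test foo hello fast world"


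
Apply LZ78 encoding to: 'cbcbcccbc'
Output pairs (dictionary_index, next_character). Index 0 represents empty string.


LZ78 encoding steps:
Dictionary: {0: ''}
Step 1: w='' (idx 0), next='c' -> output (0, 'c'), add 'c' as idx 1
Step 2: w='' (idx 0), next='b' -> output (0, 'b'), add 'b' as idx 2
Step 3: w='c' (idx 1), next='b' -> output (1, 'b'), add 'cb' as idx 3
Step 4: w='c' (idx 1), next='c' -> output (1, 'c'), add 'cc' as idx 4
Step 5: w='cb' (idx 3), next='c' -> output (3, 'c'), add 'cbc' as idx 5


Encoded: [(0, 'c'), (0, 'b'), (1, 'b'), (1, 'c'), (3, 'c')]


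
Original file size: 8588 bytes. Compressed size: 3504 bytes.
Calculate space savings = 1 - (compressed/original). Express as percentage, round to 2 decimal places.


ratio = compressed/original = 3504/8588 = 0.408011
savings = 1 - ratio = 1 - 0.408011 = 0.591989
as a percentage: 0.591989 * 100 = 59.2%

Space savings = 1 - 3504/8588 = 59.2%


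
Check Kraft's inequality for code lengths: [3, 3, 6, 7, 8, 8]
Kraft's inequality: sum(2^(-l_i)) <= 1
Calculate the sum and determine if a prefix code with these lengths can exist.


Sum = 2^(-3) + 2^(-3) + 2^(-6) + 2^(-7) + 2^(-8) + 2^(-8)
    = 0.125 + 0.125 + 0.015625 + 0.0078125 + 0.00390625 + 0.00390625
    = 72/256 = 0.28125
Since 0.28125 <= 1, Kraft's inequality IS satisfied.
A prefix code with these lengths CAN exist.

Kraft sum = 0.28125. Satisfied.


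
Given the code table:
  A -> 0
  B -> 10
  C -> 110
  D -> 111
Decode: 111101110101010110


Decoding:
111 -> D
10 -> B
111 -> D
0 -> A
10 -> B
10 -> B
10 -> B
110 -> C


Result: DBDABBBC


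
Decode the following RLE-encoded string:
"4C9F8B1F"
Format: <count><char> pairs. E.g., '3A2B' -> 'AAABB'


Expanding each <count><char> pair:
  4C -> 'CCCC'
  9F -> 'FFFFFFFFF'
  8B -> 'BBBBBBBB'
  1F -> 'F'

Decoded = CCCCFFFFFFFFFBBBBBBBBF


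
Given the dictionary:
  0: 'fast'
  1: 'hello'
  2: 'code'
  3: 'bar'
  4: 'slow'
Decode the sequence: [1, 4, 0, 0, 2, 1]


Look up each index in the dictionary:
  1 -> 'hello'
  4 -> 'slow'
  0 -> 'fast'
  0 -> 'fast'
  2 -> 'code'
  1 -> 'hello'

Decoded: "hello slow fast fast code hello"


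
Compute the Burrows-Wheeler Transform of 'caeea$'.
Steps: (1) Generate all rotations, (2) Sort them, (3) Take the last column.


Rotations (sorted):
  0: $caeea -> last char: a
  1: a$caee -> last char: e
  2: aeea$c -> last char: c
  3: caeea$ -> last char: $
  4: ea$cae -> last char: e
  5: eea$ca -> last char: a


BWT = aec$ea


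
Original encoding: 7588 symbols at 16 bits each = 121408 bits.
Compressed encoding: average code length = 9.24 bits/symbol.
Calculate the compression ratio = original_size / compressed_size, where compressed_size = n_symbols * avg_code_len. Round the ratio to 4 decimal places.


original_size = n_symbols * orig_bits = 7588 * 16 = 121408 bits
compressed_size = n_symbols * avg_code_len = 7588 * 9.24 = 70113.12 bits
ratio = original_size / compressed_size = 121408 / 70113.12 = 1.7316

Compression ratio = 1.7316


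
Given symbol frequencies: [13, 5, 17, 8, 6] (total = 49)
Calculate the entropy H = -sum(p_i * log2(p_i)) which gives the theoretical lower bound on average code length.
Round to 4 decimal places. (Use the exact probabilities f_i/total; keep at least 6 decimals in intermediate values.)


Per-symbol terms -p_i * log2(p_i) with p_i = f_i/49:
  p = 13/49 = 0.265306: log2(p) = -1.914270, -p*log2(p) = 0.507868
  p = 5/49 = 0.102041: log2(p) = -3.292782, -p*log2(p) = 0.335998
  p = 17/49 = 0.346939: log2(p) = -1.527247, -p*log2(p) = 0.529861
  p = 8/49 = 0.163265: log2(p) = -2.614710, -p*log2(p) = 0.426891
  p = 6/49 = 0.122449: log2(p) = -3.029747, -p*log2(p) = 0.370989
H = 0.507868 + 0.335998 + 0.529861 + 0.426891 + 0.370989 = 2.171607

H = 2.1716 bits/symbol


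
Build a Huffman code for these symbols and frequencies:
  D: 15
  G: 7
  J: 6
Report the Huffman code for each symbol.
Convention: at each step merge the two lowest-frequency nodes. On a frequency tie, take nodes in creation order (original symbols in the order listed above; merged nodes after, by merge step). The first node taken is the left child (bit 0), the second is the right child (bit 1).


Huffman tree construction:
Step 1: Merge J(6) + G(7) = 13
Step 2: Merge (J+G)(13) + D(15) = 28
Read each symbol's code off the tree from the root (left child = 0, right child = 1).

Codes:
  D: 1 (length 1)
  G: 01 (length 2)
  J: 00 (length 2)
Average code length: 41/28 = 1.4643 bits/symbol


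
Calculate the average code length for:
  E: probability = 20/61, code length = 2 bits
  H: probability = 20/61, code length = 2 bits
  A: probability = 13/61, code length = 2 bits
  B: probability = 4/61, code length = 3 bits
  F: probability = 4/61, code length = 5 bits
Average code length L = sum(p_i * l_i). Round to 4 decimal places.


Weighted contributions p_i * l_i:
  E: (20/61) * 2 = 40/61
  H: (20/61) * 2 = 40/61
  A: (13/61) * 2 = 26/61
  B: (4/61) * 3 = 12/61
  F: (4/61) * 5 = 20/61
Sum = (40 + 40 + 26 + 12 + 20)/61 = 138/61

L = 138/61 = 2.2623 bits/symbol
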